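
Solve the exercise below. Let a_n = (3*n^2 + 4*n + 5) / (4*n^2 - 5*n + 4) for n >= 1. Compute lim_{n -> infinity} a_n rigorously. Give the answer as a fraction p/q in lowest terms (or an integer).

Divide numerator and denominator by n^2, the highest power:
numerator / n^2 = 3 + 4/n + 5/n^2
denominator / n^2 = 4 - 5/n + 4/n^2
As n -> infinity, all terms of the form c/n^k (k >= 1) tend to 0.
So numerator / n^2 -> 3 and denominator / n^2 -> 4.
Therefore lim a_n = 3/4.

3/4


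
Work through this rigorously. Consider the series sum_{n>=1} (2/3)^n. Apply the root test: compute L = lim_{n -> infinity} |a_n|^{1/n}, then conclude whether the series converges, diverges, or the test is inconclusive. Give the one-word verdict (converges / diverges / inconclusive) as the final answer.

Let a_n denote the general term. Form |a_n|^(1/n) and simplify:
|a_n|^(1/n) = 2/3
Take the limit as n -> infinity: L = 2/3.
Since L = 2/3 < 1, the root test implies convergence.

converges


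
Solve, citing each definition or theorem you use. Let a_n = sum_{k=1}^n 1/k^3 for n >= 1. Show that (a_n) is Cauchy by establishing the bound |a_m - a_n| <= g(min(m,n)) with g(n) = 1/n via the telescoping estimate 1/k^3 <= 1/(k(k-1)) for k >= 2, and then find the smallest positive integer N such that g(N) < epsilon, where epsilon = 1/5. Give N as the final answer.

For m > n >= 1: |a_m - a_n| = sum_{k=n+1}^m 1/k^3.
Use 1/k^3 <= 1/(k(k-1)) = 1/(k-1) - 1/k for k >= 2 (which holds since k^3 >= k^2 >= k(k-1) for k >= 2):
sum_{k=n+1}^m 1/k^3 <= sum_{k=n+1}^m (1/(k-1) - 1/k) = 1/n - 1/m <= 1/n.
By symmetry the same bound holds with n,m swapped, so |a_m - a_n| <= 1/min(m,n) = g(min(m,n)). Since g(n) -> 0, (a_n) is Cauchy.
Now solve g(N) < 1/5: 1/N < 1/5 <=> N > 1/(1/5) = 5.
The smallest integer strictly greater than 5 is N = 6.
Check: g(6) = 1/6 < 1/5; g(5) = 1/5 >= 1/5. So N = 6.

6


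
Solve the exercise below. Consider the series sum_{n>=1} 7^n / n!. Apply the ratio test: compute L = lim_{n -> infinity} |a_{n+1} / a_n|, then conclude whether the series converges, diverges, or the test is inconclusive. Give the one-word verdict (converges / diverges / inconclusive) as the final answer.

Let a_n denote the general term. Form the ratio a_{n+1}/a_n and simplify:
a_{n+1}/a_n = 7/(n + 1)
Take the limit as n -> infinity: L = 0.
Since L = 0 < 1, the ratio test implies the series converges.

converges


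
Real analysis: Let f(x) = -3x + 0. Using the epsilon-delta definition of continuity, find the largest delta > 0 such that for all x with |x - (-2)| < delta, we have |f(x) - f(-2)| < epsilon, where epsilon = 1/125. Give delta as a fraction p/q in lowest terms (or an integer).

We compute f(-2) = -3*(-2) + 0 = 6.
|f(x) - f(-2)| = |-3x + 0 - (6)| = |-3(x - (-2))| = 3|x - (-2)|.
We need 3|x - (-2)| < 1/125, i.e. |x - (-2)| < 1/125 / 3 = 1/375.
So any delta <= 1/375 works. Conversely, if delta > 1/375, then x = -2 + 1/375 satisfies |x - (-2)| = 1/375 < delta but |f(x) - f(-2)| = 3 * 1/375 = 1/125, which is not < 1/125; so no larger delta works.
Hence the largest such delta is 1/375.

1/375


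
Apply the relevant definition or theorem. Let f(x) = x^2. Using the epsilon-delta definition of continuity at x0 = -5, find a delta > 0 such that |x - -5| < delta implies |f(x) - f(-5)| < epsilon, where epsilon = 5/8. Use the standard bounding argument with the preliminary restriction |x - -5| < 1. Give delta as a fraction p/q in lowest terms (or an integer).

Factor: |x^2 - (-5)^2| = |x - -5| * |x + -5|.
Impose |x - -5| < 1 first. Then |x + -5| = |(x - -5) + 2*(-5)| <= |x - -5| + 2*|-5| < 1 + 10 = 11.
So |x^2 - (-5)^2| < delta * 11.
We need delta * 11 <= 5/8, i.e. delta <= 5/8/11 = 5/88.
Since 5/88 < 1, this is tighter than 1; take delta = 5/88.
So delta = 5/88 works.

5/88


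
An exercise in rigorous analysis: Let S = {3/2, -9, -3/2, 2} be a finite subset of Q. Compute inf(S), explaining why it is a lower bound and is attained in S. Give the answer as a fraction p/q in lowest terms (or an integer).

S is finite, so inf(S) = min(S).
Sorted increasing:
-9, -3/2, 3/2, 2
The extremum is -9.
For every x in S, x >= -9. And -9 is in S, so it is attained.
Therefore inf(S) = -9.

-9


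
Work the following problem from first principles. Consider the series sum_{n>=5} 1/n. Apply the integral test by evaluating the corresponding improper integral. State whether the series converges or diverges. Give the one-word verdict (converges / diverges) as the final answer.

Let f(x) = 1/x. Then f is positive, continuous, and decreasing on [5, infinity), so the integral test applies.
Compute the improper integral int_{5}^infinity f(x) dx:
  antiderivative F(x) = log(x).
  As x -> infinity, log(x) -> infinity.
  So int = infinity - log(5) = infinity. By the integral test, the series diverges.

diverges


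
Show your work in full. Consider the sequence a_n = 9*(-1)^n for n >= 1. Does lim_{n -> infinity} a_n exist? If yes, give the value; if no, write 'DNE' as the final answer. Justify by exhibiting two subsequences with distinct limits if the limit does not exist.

Examine the behaviour of a_n along subsequences.
Even-n subsequence a_{2k} = 9 -> 9. Odd-n subsequence a_{2k+1} = -9 -> -9.
Since these two subsequential limits are 9 and -9, distinct, the full sequence cannot converge (a convergent sequence has all subsequences tending to the same limit). So lim a_n does not exist.

DNE


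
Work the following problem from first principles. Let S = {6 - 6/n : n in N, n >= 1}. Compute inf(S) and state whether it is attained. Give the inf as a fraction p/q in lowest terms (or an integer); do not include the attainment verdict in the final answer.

Analysis:
- Values: 0, 3, 4, 9/2, ... strictly increasing.
- Minimum is 0 (n=1); inf = 0 (attained).
- 6 - 6/n -> 6 from below; sup = 6, not attained.
Conclusion: inf(S) = 0, attained in S.

0


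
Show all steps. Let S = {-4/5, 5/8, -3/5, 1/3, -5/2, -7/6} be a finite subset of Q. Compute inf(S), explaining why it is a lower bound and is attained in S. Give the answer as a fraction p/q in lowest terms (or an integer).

S is finite, so inf(S) = min(S).
Sorted increasing:
-5/2, -7/6, -4/5, -3/5, 1/3, 5/8
The extremum is -5/2.
For every x in S, x >= -5/2. And -5/2 is in S, so it is attained.
Therefore inf(S) = -5/2.

-5/2


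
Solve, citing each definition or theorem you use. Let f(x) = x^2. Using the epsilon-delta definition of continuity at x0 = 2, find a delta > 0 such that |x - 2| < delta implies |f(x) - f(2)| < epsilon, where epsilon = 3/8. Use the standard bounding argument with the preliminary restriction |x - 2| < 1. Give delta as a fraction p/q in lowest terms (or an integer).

Factor: |x^2 - (2)^2| = |x - 2| * |x + 2|.
Impose |x - 2| < 1 first. Then |x + 2| = |(x - 2) + 2*(2)| <= |x - 2| + 2*|2| < 1 + 4 = 5.
So |x^2 - (2)^2| < delta * 5.
We need delta * 5 <= 3/8, i.e. delta <= 3/8/5 = 3/40.
Since 3/40 < 1, this is tighter than 1; take delta = 3/40.
So delta = 3/40 works.

3/40


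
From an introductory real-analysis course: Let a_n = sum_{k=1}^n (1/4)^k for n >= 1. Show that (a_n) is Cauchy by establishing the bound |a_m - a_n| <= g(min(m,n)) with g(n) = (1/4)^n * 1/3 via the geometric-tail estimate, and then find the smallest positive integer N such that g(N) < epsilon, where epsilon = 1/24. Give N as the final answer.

For m > n >= 1: |a_m - a_n| = sum_{k=n+1}^m (1/4)^k < sum_{k=n+1}^infinity (1/4)^k = (1/4)^(n+1) / (1 - 1/4) = (1/4)^n * (1/4) * (4/3) = (1/4)^n * 1/3.
So g(n) = (1/4)^n / 3. Since g(n) -> 0, (a_n) is Cauchy.
Now solve g(N) < 1/24: (1/4)^N / 3 < 1/24 <=> 4^N > 1 / (3 * 1/24) = 8.
Check powers of 4: 4^1 = 4 <= 8, 4^2 = 16 > 8.
So the smallest such N is 2. Check: g(2) = 1/(3 * 16) = 1/48 < 1/24.

2


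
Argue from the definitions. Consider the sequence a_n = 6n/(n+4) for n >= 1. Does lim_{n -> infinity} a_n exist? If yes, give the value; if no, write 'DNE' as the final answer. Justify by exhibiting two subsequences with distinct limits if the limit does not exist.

Examine the behaviour of a_n along subsequences.
Even-n subsequence a_{2k} = 6(2k)/(2k+4) -> 6. Odd-n subsequence a_{2k+1} = 6(2k+1)/(2k+5) -> 6. Both tend to 6, which suggests the limit is 6; verify directly.
|a_n - 6| = |6n - 6(n+4)| / (n+4) = 24/(n+4) < 24/n for every n >= 1.
Given epsilon > 0, choose a positive integer N > 24/epsilon. Then for all n >= N, |a_n - 6| < 24/n <= 24/N < epsilon.
So by the definition of the limit, lim a_n exists and equals 6.

6


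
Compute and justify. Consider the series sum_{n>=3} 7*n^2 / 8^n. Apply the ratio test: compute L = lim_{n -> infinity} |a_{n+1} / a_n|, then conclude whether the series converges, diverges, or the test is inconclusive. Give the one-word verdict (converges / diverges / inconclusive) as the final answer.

Let a_n denote the general term. Form the ratio a_{n+1}/a_n and simplify:
a_{n+1}/a_n = (n + 1)^2/(8*n^2)
Take the limit as n -> infinity: L = 1/8.
Since L = 1/8 < 1, the ratio test implies the series converges.

converges


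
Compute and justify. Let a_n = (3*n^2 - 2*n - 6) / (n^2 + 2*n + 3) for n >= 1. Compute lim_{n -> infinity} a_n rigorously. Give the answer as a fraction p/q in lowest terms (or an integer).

Divide numerator and denominator by n^2, the highest power:
numerator / n^2 = 3 - 2/n - 6/n^2
denominator / n^2 = 1 + 2/n + 3/n^2
As n -> infinity, all terms of the form c/n^k (k >= 1) tend to 0.
So numerator / n^2 -> 3 and denominator / n^2 -> 1.
Therefore lim a_n = 3.

3


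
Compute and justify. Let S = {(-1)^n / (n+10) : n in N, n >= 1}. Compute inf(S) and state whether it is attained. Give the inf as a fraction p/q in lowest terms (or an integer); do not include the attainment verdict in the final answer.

Analysis:
- Values: -1/11, 1/12, -1/13, 1/14, -1/15, ...
- Positive terms (even n): 1/(2+10), 1/(4+10), ... decreasing -> max = 1/12 (n=2).
- Negative terms (odd n): -1/(1+10), -1/(3+10), ... increasing -> min = -1/11 (n=1).
- So sup = 1/12 (attained at n=2); inf = -1/11 (attained at n=1).
Conclusion: inf(S) = -1/11, attained in S.

-1/11


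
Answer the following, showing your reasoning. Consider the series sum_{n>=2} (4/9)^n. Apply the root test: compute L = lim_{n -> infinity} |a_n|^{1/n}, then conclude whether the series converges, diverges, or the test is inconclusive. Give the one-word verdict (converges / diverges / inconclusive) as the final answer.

Let a_n denote the general term. Form |a_n|^(1/n) and simplify:
|a_n|^(1/n) = 4/9
Take the limit as n -> infinity: L = 4/9.
Since L = 4/9 < 1, the root test implies convergence.

converges


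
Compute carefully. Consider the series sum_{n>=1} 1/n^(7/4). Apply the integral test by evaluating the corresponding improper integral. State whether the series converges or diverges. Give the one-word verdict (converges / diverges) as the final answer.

Let f(x) = x^(-7/4). Then f is positive, continuous, and decreasing on [1, infinity), so the integral test applies.
Compute the improper integral int_{1}^infinity f(x) dx:
  antiderivative F(x) = -4/(3*x^(3/4)).
  As x -> infinity, F(x) -> 0 (since p = 7/4 > 1).
  So int = F(infinity) - F(1) = 0 - (-4/3) = 4/3.
  Finite, so by the integral test, the series converges.

converges


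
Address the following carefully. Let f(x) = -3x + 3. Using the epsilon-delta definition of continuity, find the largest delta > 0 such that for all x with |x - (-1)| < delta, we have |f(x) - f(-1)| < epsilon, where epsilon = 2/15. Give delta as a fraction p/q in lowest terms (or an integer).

We compute f(-1) = -3*(-1) + 3 = 6.
|f(x) - f(-1)| = |-3x + 3 - (6)| = |-3(x - (-1))| = 3|x - (-1)|.
We need 3|x - (-1)| < 2/15, i.e. |x - (-1)| < 2/15 / 3 = 2/45.
So any delta <= 2/45 works. Conversely, if delta > 2/45, then x = -1 + 2/45 satisfies |x - (-1)| = 2/45 < delta but |f(x) - f(-1)| = 3 * 2/45 = 2/15, which is not < 2/15; so no larger delta works.
Hence the largest such delta is 2/45.

2/45


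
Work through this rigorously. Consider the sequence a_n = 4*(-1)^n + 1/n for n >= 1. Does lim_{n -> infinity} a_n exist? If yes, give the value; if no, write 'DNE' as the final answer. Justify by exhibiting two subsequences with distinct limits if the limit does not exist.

Examine the behaviour of a_n along subsequences.
a_{2k} = 4 + 1/(2k) -> 4. a_{2k+1} = -4 + 1/(2k+1) -> -4.
Since these two subsequential limits are 4 and -4, distinct, the full sequence cannot converge (a convergent sequence has all subsequences tending to the same limit). So lim a_n does not exist.

DNE


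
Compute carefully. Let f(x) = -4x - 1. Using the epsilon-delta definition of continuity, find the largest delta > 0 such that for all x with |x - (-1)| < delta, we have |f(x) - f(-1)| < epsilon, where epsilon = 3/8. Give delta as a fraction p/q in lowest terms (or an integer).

We compute f(-1) = -4*(-1) - 1 = 3.
|f(x) - f(-1)| = |-4x - 1 - (3)| = |-4(x - (-1))| = 4|x - (-1)|.
We need 4|x - (-1)| < 3/8, i.e. |x - (-1)| < 3/8 / 4 = 3/32.
So any delta <= 3/32 works. Conversely, if delta > 3/32, then x = -1 + 3/32 satisfies |x - (-1)| = 3/32 < delta but |f(x) - f(-1)| = 4 * 3/32 = 3/8, which is not < 3/8; so no larger delta works.
Hence the largest such delta is 3/32.

3/32


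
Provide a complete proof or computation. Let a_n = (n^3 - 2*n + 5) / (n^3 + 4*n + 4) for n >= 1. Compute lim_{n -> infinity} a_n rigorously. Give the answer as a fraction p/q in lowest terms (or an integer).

Divide numerator and denominator by n^3, the highest power:
numerator / n^3 = 1 - 2/n^2 + 5/n^3
denominator / n^3 = 1 + 4/n^2 + 4/n^3
As n -> infinity, all terms of the form c/n^k (k >= 1) tend to 0.
So numerator / n^3 -> 1 and denominator / n^3 -> 1.
Therefore lim a_n = 1.

1


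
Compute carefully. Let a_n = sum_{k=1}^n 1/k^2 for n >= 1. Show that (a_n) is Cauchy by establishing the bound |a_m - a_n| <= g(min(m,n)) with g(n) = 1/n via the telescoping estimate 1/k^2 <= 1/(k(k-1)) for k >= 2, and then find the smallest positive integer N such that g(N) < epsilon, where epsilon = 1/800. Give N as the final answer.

For m > n >= 1: |a_m - a_n| = sum_{k=n+1}^m 1/k^2.
Use 1/k^2 <= 1/(k(k-1)) = 1/(k-1) - 1/k for k >= 2:
sum_{k=n+1}^m 1/k^2 <= sum_{k=n+1}^m (1/(k-1) - 1/k) = 1/n - 1/m <= 1/n.
By symmetry the same bound holds with n,m swapped, so |a_m - a_n| <= 1/min(m,n) = g(min(m,n)). Since g(n) -> 0, (a_n) is Cauchy.
Now solve g(N) < 1/800: 1/N < 1/800 <=> N > 1/(1/800) = 800.
The smallest integer strictly greater than 800 is N = 801.
Check: g(801) = 1/801 < 1/800; g(800) = 1/800 >= 1/800. So N = 801.

801


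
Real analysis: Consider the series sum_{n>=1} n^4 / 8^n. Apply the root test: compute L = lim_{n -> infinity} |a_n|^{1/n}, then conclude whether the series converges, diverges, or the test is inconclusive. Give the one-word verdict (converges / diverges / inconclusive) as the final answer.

Let a_n denote the general term. Form |a_n|^(1/n) and simplify:
|a_n|^(1/n) = n^(4/n)/8
Take the limit as n -> infinity: L = 1/8.
Since L = 1/8 < 1, the root test implies convergence.

converges


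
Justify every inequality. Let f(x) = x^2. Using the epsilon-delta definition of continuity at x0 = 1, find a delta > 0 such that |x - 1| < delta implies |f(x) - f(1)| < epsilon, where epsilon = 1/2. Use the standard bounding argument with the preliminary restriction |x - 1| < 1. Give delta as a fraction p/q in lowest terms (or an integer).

Factor: |x^2 - (1)^2| = |x - 1| * |x + 1|.
Impose |x - 1| < 1 first. Then |x + 1| = |(x - 1) + 2*(1)| <= |x - 1| + 2*|1| < 1 + 2 = 3.
So |x^2 - (1)^2| < delta * 3.
We need delta * 3 <= 1/2, i.e. delta <= 1/2/3 = 1/6.
Since 1/6 < 1, this is tighter than 1; take delta = 1/6.
So delta = 1/6 works.

1/6


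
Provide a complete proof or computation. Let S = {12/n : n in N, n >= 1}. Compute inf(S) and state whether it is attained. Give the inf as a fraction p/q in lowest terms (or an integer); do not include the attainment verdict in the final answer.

Analysis:
- Values: 12, 6, 4, 3, ... strictly decreasing.
- The maximum is 12 (n=1); sup = 12 (attained).
- The set is bounded below by 0; 12/n -> 0 so 0 is the greatest lower bound.
- 0 is not in the set, so inf = 0 is not attained.
Conclusion: inf(S) = 0, not attained in S.

0


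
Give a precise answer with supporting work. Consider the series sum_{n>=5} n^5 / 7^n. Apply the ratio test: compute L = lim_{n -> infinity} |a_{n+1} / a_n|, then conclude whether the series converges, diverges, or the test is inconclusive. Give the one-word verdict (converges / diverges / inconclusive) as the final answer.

Let a_n denote the general term. Form the ratio a_{n+1}/a_n and simplify:
a_{n+1}/a_n = (n + 1)^5/(7*n^5)
Take the limit as n -> infinity: L = 1/7.
Since L = 1/7 < 1, the ratio test implies the series converges.

converges


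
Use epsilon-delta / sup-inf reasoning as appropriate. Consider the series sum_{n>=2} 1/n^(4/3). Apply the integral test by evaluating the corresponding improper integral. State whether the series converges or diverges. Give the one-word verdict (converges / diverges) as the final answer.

Let f(x) = x^(-4/3). Then f is positive, continuous, and decreasing on [2, infinity), so the integral test applies.
Compute the improper integral int_{2}^infinity f(x) dx:
  antiderivative F(x) = -3/x^(1/3).
  As x -> infinity, F(x) -> 0 (since p = 4/3 > 1).
  So int = F(infinity) - F(2) = 0 - (-3*2^(2/3)/2) = 3*2^(2/3)/2.
  Finite, so by the integral test, the series converges.

converges


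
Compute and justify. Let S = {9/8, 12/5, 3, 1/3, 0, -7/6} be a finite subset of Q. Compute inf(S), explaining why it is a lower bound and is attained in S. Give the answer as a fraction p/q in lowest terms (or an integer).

S is finite, so inf(S) = min(S).
Sorted increasing:
-7/6, 0, 1/3, 9/8, 12/5, 3
The extremum is -7/6.
For every x in S, x >= -7/6. And -7/6 is in S, so it is attained.
Therefore inf(S) = -7/6.

-7/6


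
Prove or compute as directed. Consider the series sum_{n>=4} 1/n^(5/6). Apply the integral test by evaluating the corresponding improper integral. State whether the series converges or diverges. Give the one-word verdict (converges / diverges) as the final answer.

Let f(x) = x^(-5/6). Then f is positive, continuous, and decreasing on [4, infinity), so the integral test applies.
Compute the improper integral int_{4}^infinity f(x) dx:
  antiderivative F(x) = 6*x^(1/6).
  As x -> infinity, F(x) -> infinity (since p = 5/6 < 1).
  So the integral diverges. By the integral test, the series diverges.

diverges


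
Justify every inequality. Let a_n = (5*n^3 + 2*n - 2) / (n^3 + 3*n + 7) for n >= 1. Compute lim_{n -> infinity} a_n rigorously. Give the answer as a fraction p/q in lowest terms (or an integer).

Divide numerator and denominator by n^3, the highest power:
numerator / n^3 = 5 + 2/n^2 - 2/n^3
denominator / n^3 = 1 + 3/n^2 + 7/n^3
As n -> infinity, all terms of the form c/n^k (k >= 1) tend to 0.
So numerator / n^3 -> 5 and denominator / n^3 -> 1.
Therefore lim a_n = 5.

5


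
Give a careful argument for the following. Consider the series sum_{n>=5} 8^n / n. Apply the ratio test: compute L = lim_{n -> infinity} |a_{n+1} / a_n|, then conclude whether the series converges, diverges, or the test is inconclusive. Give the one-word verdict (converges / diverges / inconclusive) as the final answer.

Let a_n denote the general term. Form the ratio a_{n+1}/a_n and simplify:
a_{n+1}/a_n = 8*n/(n + 1)
Take the limit as n -> infinity: L = 8.
Since L = 8 > 1 (or L = infinity), the ratio test implies the series diverges.

diverges


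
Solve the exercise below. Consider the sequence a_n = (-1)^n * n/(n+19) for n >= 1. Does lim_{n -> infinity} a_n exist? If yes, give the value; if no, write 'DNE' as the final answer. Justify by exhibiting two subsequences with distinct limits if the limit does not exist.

Examine the behaviour of a_n along subsequences.
a_{2k} = 2k/(2k+19) -> 1. a_{2k+1} = -(2k+1)/(2k+20) -> -1.
Since these two subsequential limits are 1 and -1, distinct, the full sequence cannot converge (a convergent sequence has all subsequences tending to the same limit). So lim a_n does not exist.

DNE


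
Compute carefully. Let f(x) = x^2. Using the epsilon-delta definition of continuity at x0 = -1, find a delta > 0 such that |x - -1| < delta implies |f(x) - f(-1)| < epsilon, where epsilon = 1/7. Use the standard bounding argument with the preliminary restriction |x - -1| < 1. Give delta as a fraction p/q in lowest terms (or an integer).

Factor: |x^2 - (-1)^2| = |x - -1| * |x + -1|.
Impose |x - -1| < 1 first. Then |x + -1| = |(x - -1) + 2*(-1)| <= |x - -1| + 2*|-1| < 1 + 2 = 3.
So |x^2 - (-1)^2| < delta * 3.
We need delta * 3 <= 1/7, i.e. delta <= 1/7/3 = 1/21.
Since 1/21 < 1, this is tighter than 1; take delta = 1/21.
So delta = 1/21 works.

1/21


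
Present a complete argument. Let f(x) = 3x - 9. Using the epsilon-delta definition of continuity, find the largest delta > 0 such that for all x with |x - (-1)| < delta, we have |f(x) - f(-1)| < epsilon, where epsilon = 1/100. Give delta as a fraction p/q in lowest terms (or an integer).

We compute f(-1) = 3*(-1) - 9 = -12.
|f(x) - f(-1)| = |3x - 9 - (-12)| = |3(x - (-1))| = 3|x - (-1)|.
We need 3|x - (-1)| < 1/100, i.e. |x - (-1)| < 1/100 / 3 = 1/300.
So any delta <= 1/300 works. Conversely, if delta > 1/300, then x = -1 + 1/300 satisfies |x - (-1)| = 1/300 < delta but |f(x) - f(-1)| = 3 * 1/300 = 1/100, which is not < 1/100; so no larger delta works.
Hence the largest such delta is 1/300.

1/300


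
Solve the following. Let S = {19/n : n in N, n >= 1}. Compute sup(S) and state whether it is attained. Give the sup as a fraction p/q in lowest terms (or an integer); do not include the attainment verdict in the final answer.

Analysis:
- Values: 19, 19/2, 19/3, 19/4, ... strictly decreasing.
- The maximum is 19 (n=1); sup = 19 (attained).
- The set is bounded below by 0; 19/n -> 0 so 0 is the greatest lower bound.
- 0 is not in the set, so inf = 0 is not attained.
Conclusion: sup(S) = 19, attained in S.

19


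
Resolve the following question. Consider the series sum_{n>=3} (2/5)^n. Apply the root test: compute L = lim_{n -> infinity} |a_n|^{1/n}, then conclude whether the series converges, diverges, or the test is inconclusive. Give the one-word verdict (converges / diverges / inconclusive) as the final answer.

Let a_n denote the general term. Form |a_n|^(1/n) and simplify:
|a_n|^(1/n) = 2/5
Take the limit as n -> infinity: L = 2/5.
Since L = 2/5 < 1, the root test implies convergence.

converges


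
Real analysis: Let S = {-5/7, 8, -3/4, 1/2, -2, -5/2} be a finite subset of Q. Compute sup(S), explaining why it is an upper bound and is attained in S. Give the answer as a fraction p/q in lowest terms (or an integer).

S is finite, so sup(S) = max(S).
Sorted decreasing:
8, 1/2, -5/7, -3/4, -2, -5/2
The extremum is 8.
For every x in S, x <= 8. And 8 is in S, so it is attained.
Therefore sup(S) = 8.

8


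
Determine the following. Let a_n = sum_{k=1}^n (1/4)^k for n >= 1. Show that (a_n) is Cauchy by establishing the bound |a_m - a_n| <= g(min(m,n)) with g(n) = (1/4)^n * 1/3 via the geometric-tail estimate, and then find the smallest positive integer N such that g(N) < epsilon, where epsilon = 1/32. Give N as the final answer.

For m > n >= 1: |a_m - a_n| = sum_{k=n+1}^m (1/4)^k < sum_{k=n+1}^infinity (1/4)^k = (1/4)^(n+1) / (1 - 1/4) = (1/4)^n * (1/4) * (4/3) = (1/4)^n * 1/3.
So g(n) = (1/4)^n / 3. Since g(n) -> 0, (a_n) is Cauchy.
Now solve g(N) < 1/32: (1/4)^N / 3 < 1/32 <=> 4^N > 1 / (3 * 1/32) = 32/3.
Check powers of 4: 4^1 = 4 <= 32/3, 4^2 = 16 > 32/3.
So the smallest such N is 2. Check: g(2) = 1/(3 * 16) = 1/48 < 1/32.

2


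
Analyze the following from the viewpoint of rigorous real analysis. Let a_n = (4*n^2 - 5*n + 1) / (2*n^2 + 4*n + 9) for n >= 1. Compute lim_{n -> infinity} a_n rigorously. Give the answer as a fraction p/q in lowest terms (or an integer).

Divide numerator and denominator by n^2, the highest power:
numerator / n^2 = 4 - 5/n + n^(-2)
denominator / n^2 = 2 + 4/n + 9/n^2
As n -> infinity, all terms of the form c/n^k (k >= 1) tend to 0.
So numerator / n^2 -> 4 and denominator / n^2 -> 2.
Therefore lim a_n = 2.

2


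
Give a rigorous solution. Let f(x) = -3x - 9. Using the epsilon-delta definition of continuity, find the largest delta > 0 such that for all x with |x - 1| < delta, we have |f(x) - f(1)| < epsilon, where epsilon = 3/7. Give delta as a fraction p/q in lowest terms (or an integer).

We compute f(1) = -3*(1) - 9 = -12.
|f(x) - f(1)| = |-3x - 9 - (-12)| = |-3(x - 1)| = 3|x - 1|.
We need 3|x - 1| < 3/7, i.e. |x - 1| < 3/7 / 3 = 1/7.
So any delta <= 1/7 works. Conversely, if delta > 1/7, then x = 1 + 1/7 satisfies |x - 1| = 1/7 < delta but |f(x) - f(1)| = 3 * 1/7 = 3/7, which is not < 3/7; so no larger delta works.
Hence the largest such delta is 1/7.

1/7


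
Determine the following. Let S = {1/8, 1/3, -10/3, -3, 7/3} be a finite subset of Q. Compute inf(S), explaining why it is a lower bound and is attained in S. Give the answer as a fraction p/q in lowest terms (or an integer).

S is finite, so inf(S) = min(S).
Sorted increasing:
-10/3, -3, 1/8, 1/3, 7/3
The extremum is -10/3.
For every x in S, x >= -10/3. And -10/3 is in S, so it is attained.
Therefore inf(S) = -10/3.

-10/3


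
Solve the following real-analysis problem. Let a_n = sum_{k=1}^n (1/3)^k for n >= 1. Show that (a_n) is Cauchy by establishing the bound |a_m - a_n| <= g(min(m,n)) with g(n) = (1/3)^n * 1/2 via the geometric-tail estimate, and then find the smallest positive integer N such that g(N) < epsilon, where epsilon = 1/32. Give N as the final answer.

For m > n >= 1: |a_m - a_n| = sum_{k=n+1}^m (1/3)^k < sum_{k=n+1}^infinity (1/3)^k = (1/3)^(n+1) / (1 - 1/3) = (1/3)^n * (1/3) * (3/2) = (1/3)^n * 1/2.
So g(n) = (1/3)^n / 2. Since g(n) -> 0, (a_n) is Cauchy.
Now solve g(N) < 1/32: (1/3)^N / 2 < 1/32 <=> 3^N > 1 / (2 * 1/32) = 16.
Check powers of 3: 3^2 = 9 <= 16, 3^3 = 27 > 16.
So the smallest such N is 3. Check: g(3) = 1/(2 * 27) = 1/54 < 1/32.

3


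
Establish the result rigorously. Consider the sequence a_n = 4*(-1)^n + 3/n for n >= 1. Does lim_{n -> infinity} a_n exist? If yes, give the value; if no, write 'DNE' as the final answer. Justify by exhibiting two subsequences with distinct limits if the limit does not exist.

Examine the behaviour of a_n along subsequences.
a_{2k} = 4 + 3/(2k) -> 4. a_{2k+1} = -4 + 3/(2k+1) -> -4.
Since these two subsequential limits are 4 and -4, distinct, the full sequence cannot converge (a convergent sequence has all subsequences tending to the same limit). So lim a_n does not exist.

DNE


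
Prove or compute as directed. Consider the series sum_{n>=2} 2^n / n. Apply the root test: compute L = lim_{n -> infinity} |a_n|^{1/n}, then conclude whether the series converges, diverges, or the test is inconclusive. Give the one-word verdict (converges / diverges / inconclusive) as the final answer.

Let a_n denote the general term. Form |a_n|^(1/n) and simplify:
|a_n|^(1/n) = 2/n^(1/n)
Take the limit as n -> infinity: L = 2.
Since L = 2 > 1, the root test implies divergence.

diverges


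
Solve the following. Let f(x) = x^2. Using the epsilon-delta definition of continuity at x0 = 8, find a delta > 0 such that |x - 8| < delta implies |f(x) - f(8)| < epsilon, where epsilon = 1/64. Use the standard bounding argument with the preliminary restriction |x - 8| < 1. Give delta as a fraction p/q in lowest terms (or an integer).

Factor: |x^2 - (8)^2| = |x - 8| * |x + 8|.
Impose |x - 8| < 1 first. Then |x + 8| = |(x - 8) + 2*(8)| <= |x - 8| + 2*|8| < 1 + 16 = 17.
So |x^2 - (8)^2| < delta * 17.
We need delta * 17 <= 1/64, i.e. delta <= 1/64/17 = 1/1088.
Since 1/1088 < 1, this is tighter than 1; take delta = 1/1088.
So delta = 1/1088 works.

1/1088


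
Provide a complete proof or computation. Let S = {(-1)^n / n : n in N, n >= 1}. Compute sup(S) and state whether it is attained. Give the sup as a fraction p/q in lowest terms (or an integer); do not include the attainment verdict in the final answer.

Analysis:
- Values: -1, 1/2, -1/3, 1/4, -1/5, ...
- Positive terms (even n): 1/(2+0), 1/(4+0), ... decreasing -> max = 1/2 (n=2).
- Negative terms (odd n): -1/(1+0), -1/(3+0), ... increasing -> min = -1 (n=1).
- So sup = 1/2 (attained at n=2); inf = -1 (attained at n=1).
Conclusion: sup(S) = 1/2, attained in S.

1/2


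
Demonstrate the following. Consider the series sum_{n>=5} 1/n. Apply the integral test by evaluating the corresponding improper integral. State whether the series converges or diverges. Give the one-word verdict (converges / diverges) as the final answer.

Let f(x) = 1/x. Then f is positive, continuous, and decreasing on [5, infinity), so the integral test applies.
Compute the improper integral int_{5}^infinity f(x) dx:
  antiderivative F(x) = log(x).
  As x -> infinity, log(x) -> infinity.
  So int = infinity - log(5) = infinity. By the integral test, the series diverges.

diverges


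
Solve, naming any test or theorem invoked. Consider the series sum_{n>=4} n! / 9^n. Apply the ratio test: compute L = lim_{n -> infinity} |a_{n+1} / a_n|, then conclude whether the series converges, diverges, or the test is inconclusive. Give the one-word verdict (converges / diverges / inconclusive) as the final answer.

Let a_n denote the general term. Form the ratio a_{n+1}/a_n and simplify:
a_{n+1}/a_n = n/9 + 1/9
Take the limit as n -> infinity: L = infinity.
Since L = infinity > 1 (or L = infinity), the ratio test implies the series diverges.

diverges


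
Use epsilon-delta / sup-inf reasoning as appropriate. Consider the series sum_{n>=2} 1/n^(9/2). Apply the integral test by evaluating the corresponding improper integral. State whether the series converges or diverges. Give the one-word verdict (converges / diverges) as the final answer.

Let f(x) = x^(-9/2). Then f is positive, continuous, and decreasing on [2, infinity), so the integral test applies.
Compute the improper integral int_{2}^infinity f(x) dx:
  antiderivative F(x) = -2/(7*x^(7/2)).
  As x -> infinity, F(x) -> 0 (since p = 9/2 > 1).
  So int = F(infinity) - F(2) = 0 - (-sqrt(2)/56) = sqrt(2)/56.
  Finite, so by the integral test, the series converges.

converges


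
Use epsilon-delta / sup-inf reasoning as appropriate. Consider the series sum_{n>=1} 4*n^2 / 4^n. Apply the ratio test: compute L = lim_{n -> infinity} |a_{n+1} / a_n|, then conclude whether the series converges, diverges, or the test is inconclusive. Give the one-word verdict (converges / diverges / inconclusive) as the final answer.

Let a_n denote the general term. Form the ratio a_{n+1}/a_n and simplify:
a_{n+1}/a_n = (n + 1)^2/(4*n^2)
Take the limit as n -> infinity: L = 1/4.
Since L = 1/4 < 1, the ratio test implies the series converges.

converges


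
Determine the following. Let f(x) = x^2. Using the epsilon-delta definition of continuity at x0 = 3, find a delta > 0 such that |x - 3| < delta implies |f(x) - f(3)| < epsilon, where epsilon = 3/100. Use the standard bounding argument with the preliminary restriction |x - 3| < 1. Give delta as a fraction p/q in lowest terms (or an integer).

Factor: |x^2 - (3)^2| = |x - 3| * |x + 3|.
Impose |x - 3| < 1 first. Then |x + 3| = |(x - 3) + 2*(3)| <= |x - 3| + 2*|3| < 1 + 6 = 7.
So |x^2 - (3)^2| < delta * 7.
We need delta * 7 <= 3/100, i.e. delta <= 3/100/7 = 3/700.
Since 3/700 < 1, this is tighter than 1; take delta = 3/700.
So delta = 3/700 works.

3/700


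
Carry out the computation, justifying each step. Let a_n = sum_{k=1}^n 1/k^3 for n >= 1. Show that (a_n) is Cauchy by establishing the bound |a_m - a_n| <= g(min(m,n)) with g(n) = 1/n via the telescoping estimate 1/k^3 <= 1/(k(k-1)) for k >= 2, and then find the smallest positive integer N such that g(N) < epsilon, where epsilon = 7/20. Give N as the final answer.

For m > n >= 1: |a_m - a_n| = sum_{k=n+1}^m 1/k^3.
Use 1/k^3 <= 1/(k(k-1)) = 1/(k-1) - 1/k for k >= 2 (which holds since k^3 >= k^2 >= k(k-1) for k >= 2):
sum_{k=n+1}^m 1/k^3 <= sum_{k=n+1}^m (1/(k-1) - 1/k) = 1/n - 1/m <= 1/n.
By symmetry the same bound holds with n,m swapped, so |a_m - a_n| <= 1/min(m,n) = g(min(m,n)). Since g(n) -> 0, (a_n) is Cauchy.
Now solve g(N) < 7/20: 1/N < 7/20 <=> N > 1/(7/20) = 20/7.
The smallest integer strictly greater than 20/7 is N = 3.
Check: g(3) = 1/3 < 7/20; g(2) = 1/2 >= 7/20. So N = 3.

3


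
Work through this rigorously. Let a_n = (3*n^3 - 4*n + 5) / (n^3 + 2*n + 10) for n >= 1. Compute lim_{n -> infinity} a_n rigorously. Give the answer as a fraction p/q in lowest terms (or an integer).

Divide numerator and denominator by n^3, the highest power:
numerator / n^3 = 3 - 4/n^2 + 5/n^3
denominator / n^3 = 1 + 2/n^2 + 10/n^3
As n -> infinity, all terms of the form c/n^k (k >= 1) tend to 0.
So numerator / n^3 -> 3 and denominator / n^3 -> 1.
Therefore lim a_n = 3.

3


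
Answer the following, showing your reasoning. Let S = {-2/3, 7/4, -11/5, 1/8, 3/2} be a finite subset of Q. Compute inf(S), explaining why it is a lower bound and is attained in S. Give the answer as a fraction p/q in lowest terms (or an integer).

S is finite, so inf(S) = min(S).
Sorted increasing:
-11/5, -2/3, 1/8, 3/2, 7/4
The extremum is -11/5.
For every x in S, x >= -11/5. And -11/5 is in S, so it is attained.
Therefore inf(S) = -11/5.

-11/5


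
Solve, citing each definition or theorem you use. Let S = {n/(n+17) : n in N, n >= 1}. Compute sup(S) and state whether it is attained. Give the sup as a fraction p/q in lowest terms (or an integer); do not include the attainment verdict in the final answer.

Analysis:
- Values: 1/18, 2/19, 3/20, 4/21, ... strictly increasing.
- Minimum is 1/18 (n=1); inf = 1/18 (attained).
- n/(n+17) = 1 - 17/(n+17) -> 1 from below as n -> infinity, and never equals 1.
- So sup = 1 (not attained).
Conclusion: sup(S) = 1, not attained in S.

1


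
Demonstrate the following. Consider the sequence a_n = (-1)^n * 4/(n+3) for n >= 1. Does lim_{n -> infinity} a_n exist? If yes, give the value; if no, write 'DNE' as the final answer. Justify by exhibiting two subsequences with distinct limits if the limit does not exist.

Examine the behaviour of a_n along subsequences.
Even-n subsequence a_{2k} = 4/(2k+3) -> 0. Odd-n subsequence a_{2k+1} = -4/(2k+4) -> 0. Both tend to 0, which suggests the limit is 0; verify directly.
|a_n - 0| = 4/(n+3) < 4/n for every n >= 1.
Given epsilon > 0, choose a positive integer N > 4/epsilon. Then for all n >= N, |a_n| < 4/n <= 4/N < epsilon.
So by the definition of the limit, lim a_n exists and equals 0.

0


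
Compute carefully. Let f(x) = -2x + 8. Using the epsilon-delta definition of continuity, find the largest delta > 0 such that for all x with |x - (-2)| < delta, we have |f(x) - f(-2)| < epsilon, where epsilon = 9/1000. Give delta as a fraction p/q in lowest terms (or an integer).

We compute f(-2) = -2*(-2) + 8 = 12.
|f(x) - f(-2)| = |-2x + 8 - (12)| = |-2(x - (-2))| = 2|x - (-2)|.
We need 2|x - (-2)| < 9/1000, i.e. |x - (-2)| < 9/1000 / 2 = 9/2000.
So any delta <= 9/2000 works. Conversely, if delta > 9/2000, then x = -2 + 9/2000 satisfies |x - (-2)| = 9/2000 < delta but |f(x) - f(-2)| = 2 * 9/2000 = 9/1000, which is not < 9/1000; so no larger delta works.
Hence the largest such delta is 9/2000.

9/2000


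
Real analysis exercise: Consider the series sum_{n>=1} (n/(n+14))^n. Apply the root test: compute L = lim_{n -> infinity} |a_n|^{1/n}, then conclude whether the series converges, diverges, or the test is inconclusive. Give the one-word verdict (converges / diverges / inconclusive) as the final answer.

Let a_n denote the general term. Form |a_n|^(1/n) and simplify:
|a_n|^(1/n) = n/(n + 14)
Take the limit as n -> infinity: L = 1.
Since L = 1, the root test is inconclusive. (In fact a_n = (n/(n+14))^n -> e^(-14) != 0, so the nth-term test shows divergence; but the root test itself gives no conclusion.)

inconclusive


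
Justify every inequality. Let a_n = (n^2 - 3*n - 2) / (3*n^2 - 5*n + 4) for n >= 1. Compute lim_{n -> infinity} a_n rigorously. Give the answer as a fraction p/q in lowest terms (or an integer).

Divide numerator and denominator by n^2, the highest power:
numerator / n^2 = 1 - 3/n - 2/n^2
denominator / n^2 = 3 - 5/n + 4/n^2
As n -> infinity, all terms of the form c/n^k (k >= 1) tend to 0.
So numerator / n^2 -> 1 and denominator / n^2 -> 3.
Therefore lim a_n = 1/3.

1/3


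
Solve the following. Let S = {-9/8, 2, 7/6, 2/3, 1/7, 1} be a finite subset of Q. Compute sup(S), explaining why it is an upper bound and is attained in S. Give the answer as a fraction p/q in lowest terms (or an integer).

S is finite, so sup(S) = max(S).
Sorted decreasing:
2, 7/6, 1, 2/3, 1/7, -9/8
The extremum is 2.
For every x in S, x <= 2. And 2 is in S, so it is attained.
Therefore sup(S) = 2.

2


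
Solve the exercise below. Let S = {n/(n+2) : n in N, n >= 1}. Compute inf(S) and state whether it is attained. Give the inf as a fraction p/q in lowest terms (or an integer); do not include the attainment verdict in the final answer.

Analysis:
- Values: 1/3, 1/2, 3/5, 2/3, ... strictly increasing.
- Minimum is 1/3 (n=1); inf = 1/3 (attained).
- n/(n+2) = 1 - 2/(n+2) -> 1 from below as n -> infinity, and never equals 1.
- So sup = 1 (not attained).
Conclusion: inf(S) = 1/3, attained in S.

1/3


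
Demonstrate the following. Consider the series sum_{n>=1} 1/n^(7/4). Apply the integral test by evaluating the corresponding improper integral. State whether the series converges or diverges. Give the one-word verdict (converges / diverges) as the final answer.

Let f(x) = x^(-7/4). Then f is positive, continuous, and decreasing on [1, infinity), so the integral test applies.
Compute the improper integral int_{1}^infinity f(x) dx:
  antiderivative F(x) = -4/(3*x^(3/4)).
  As x -> infinity, F(x) -> 0 (since p = 7/4 > 1).
  So int = F(infinity) - F(1) = 0 - (-4/3) = 4/3.
  Finite, so by the integral test, the series converges.

converges


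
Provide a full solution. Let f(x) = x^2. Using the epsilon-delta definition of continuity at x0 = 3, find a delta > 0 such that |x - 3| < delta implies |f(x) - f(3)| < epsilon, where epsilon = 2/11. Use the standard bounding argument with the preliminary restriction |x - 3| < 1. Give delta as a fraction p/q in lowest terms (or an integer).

Factor: |x^2 - (3)^2| = |x - 3| * |x + 3|.
Impose |x - 3| < 1 first. Then |x + 3| = |(x - 3) + 2*(3)| <= |x - 3| + 2*|3| < 1 + 6 = 7.
So |x^2 - (3)^2| < delta * 7.
We need delta * 7 <= 2/11, i.e. delta <= 2/11/7 = 2/77.
Since 2/77 < 1, this is tighter than 1; take delta = 2/77.
So delta = 2/77 works.

2/77


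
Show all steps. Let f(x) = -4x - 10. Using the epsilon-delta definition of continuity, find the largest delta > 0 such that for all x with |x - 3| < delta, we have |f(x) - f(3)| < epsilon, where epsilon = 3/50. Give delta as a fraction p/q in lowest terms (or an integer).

We compute f(3) = -4*(3) - 10 = -22.
|f(x) - f(3)| = |-4x - 10 - (-22)| = |-4(x - 3)| = 4|x - 3|.
We need 4|x - 3| < 3/50, i.e. |x - 3| < 3/50 / 4 = 3/200.
So any delta <= 3/200 works. Conversely, if delta > 3/200, then x = 3 + 3/200 satisfies |x - 3| = 3/200 < delta but |f(x) - f(3)| = 4 * 3/200 = 3/50, which is not < 3/50; so no larger delta works.
Hence the largest such delta is 3/200.

3/200


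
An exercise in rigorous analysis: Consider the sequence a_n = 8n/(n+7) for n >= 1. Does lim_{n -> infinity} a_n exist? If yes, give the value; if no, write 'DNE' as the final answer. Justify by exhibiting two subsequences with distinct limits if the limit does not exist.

Examine the behaviour of a_n along subsequences.
Even-n subsequence a_{2k} = 8(2k)/(2k+7) -> 8. Odd-n subsequence a_{2k+1} = 8(2k+1)/(2k+8) -> 8. Both tend to 8, which suggests the limit is 8; verify directly.
|a_n - 8| = |8n - 8(n+7)| / (n+7) = 56/(n+7) < 56/n for every n >= 1.
Given epsilon > 0, choose a positive integer N > 56/epsilon. Then for all n >= N, |a_n - 8| < 56/n <= 56/N < epsilon.
So by the definition of the limit, lim a_n exists and equals 8.

8


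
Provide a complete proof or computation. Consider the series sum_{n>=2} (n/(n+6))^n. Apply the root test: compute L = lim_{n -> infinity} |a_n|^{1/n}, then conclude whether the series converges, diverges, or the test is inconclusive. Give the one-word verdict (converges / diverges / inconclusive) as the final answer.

Let a_n denote the general term. Form |a_n|^(1/n) and simplify:
|a_n|^(1/n) = n/(n + 6)
Take the limit as n -> infinity: L = 1.
Since L = 1, the root test is inconclusive. (In fact a_n = (n/(n+6))^n -> e^(-6) != 0, so the nth-term test shows divergence; but the root test itself gives no conclusion.)

inconclusive
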